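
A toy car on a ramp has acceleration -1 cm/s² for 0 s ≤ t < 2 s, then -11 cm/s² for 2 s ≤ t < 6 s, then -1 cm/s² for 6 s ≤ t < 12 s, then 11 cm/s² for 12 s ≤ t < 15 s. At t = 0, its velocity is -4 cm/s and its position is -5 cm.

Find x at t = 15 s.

On each constant-a segment, Δv = aΔt and Δx = v₀Δt + ½aΔt²; chain segment to segment.
0–2 s: v starts -4 cm/s; Δx = -4·2 + ½·-1·2² = -10 cm; v ends -6 cm/s.
2–6 s: v starts -6 cm/s; Δx = -6·4 + ½·-11·4² = -112 cm; v ends -50 cm/s.
6–12 s: v starts -50 cm/s; Δx = -50·6 + ½·-1·6² = -318 cm; v ends -56 cm/s.
12–15 s: v starts -56 cm/s; Δx = -56·3 + ½·11·3² = -118.5 cm; v ends -23 cm/s.
x(15) = -5 + Σ Δx = -563.5 cm.

-563.5 cm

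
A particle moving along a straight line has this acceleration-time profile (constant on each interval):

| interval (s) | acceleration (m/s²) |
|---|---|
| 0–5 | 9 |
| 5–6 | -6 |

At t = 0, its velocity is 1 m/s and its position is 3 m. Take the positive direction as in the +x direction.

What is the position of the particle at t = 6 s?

163.5 m

On each constant-a segment, Δv = aΔt and Δx = v₀Δt + ½aΔt²; chain segment to segment.
0–5 s: v starts 1 m/s; Δx = 1·5 + ½·9·5² = 117.5 m; v ends 46 m/s.
5–6 s: v starts 46 m/s; Δx = 46·1 + ½·-6·1² = 43 m; v ends 40 m/s.
x(6) = 3 + Σ Δx = 163.5 m.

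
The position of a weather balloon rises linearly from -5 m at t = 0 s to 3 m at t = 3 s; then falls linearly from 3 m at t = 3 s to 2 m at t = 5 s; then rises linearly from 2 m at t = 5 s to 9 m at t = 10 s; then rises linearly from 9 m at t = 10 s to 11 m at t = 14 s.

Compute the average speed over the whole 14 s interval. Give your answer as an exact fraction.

Average speed = (total path length)/(elapsed time); on a piecewise-linear x-t graph the path length is Σ|Δx|.
0–3 s: |Δx| = |3 − -5| = 8 m
3–5 s: |Δx| = |2 − 3| = 1 m
5–10 s: |Δx| = |9 − 2| = 7 m
10–14 s: |Δx| = |11 − 9| = 2 m
Total path = 18 m; average speed = 18/14 = 9/7 m/s.

9/7 m/s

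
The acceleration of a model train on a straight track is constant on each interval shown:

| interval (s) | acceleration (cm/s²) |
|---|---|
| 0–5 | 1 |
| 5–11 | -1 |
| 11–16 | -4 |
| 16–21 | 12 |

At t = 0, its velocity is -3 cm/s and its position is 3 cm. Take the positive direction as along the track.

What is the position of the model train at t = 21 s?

-45.5 cm

On each constant-a segment, Δv = aΔt and Δx = v₀Δt + ½aΔt²; chain segment to segment.
0–5 s: v starts -3 cm/s; Δx = -3·5 + ½·1·5² = -2.5 cm; v ends 2 cm/s.
5–11 s: v starts 2 cm/s; Δx = 2·6 + ½·-1·6² = -6 cm; v ends -4 cm/s.
11–16 s: v starts -4 cm/s; Δx = -4·5 + ½·-4·5² = -70 cm; v ends -24 cm/s.
16–21 s: v starts -24 cm/s; Δx = -24·5 + ½·12·5² = 30 cm; v ends 36 cm/s.
x(21) = 3 + Σ Δx = -45.5 cm.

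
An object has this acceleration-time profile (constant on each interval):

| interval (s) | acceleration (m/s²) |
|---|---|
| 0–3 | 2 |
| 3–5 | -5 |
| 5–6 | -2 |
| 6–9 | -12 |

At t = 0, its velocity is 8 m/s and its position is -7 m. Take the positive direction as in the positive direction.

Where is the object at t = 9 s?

On each constant-a segment, Δv = aΔt and Δx = v₀Δt + ½aΔt²; chain segment to segment.
0–3 s: v starts 8 m/s; Δx = 8·3 + ½·2·3² = 33 m; v ends 14 m/s.
3–5 s: v starts 14 m/s; Δx = 14·2 + ½·-5·2² = 18 m; v ends 4 m/s.
5–6 s: v starts 4 m/s; Δx = 4·1 + ½·-2·1² = 3 m; v ends 2 m/s.
6–9 s: v starts 2 m/s; Δx = 2·3 + ½·-12·3² = -48 m; v ends -34 m/s.
x(9) = -7 + Σ Δx = -1 m.

-1 m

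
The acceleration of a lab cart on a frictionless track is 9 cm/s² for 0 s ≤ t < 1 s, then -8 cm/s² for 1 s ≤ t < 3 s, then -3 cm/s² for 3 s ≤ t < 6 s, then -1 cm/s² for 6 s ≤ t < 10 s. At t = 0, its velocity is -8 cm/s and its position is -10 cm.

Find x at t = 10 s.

-190 cm

On each constant-a segment, Δv = aΔt and Δx = v₀Δt + ½aΔt²; chain segment to segment.
0–1 s: v starts -8 cm/s; Δx = -8·1 + ½·9·1² = -3.5 cm; v ends 1 cm/s.
1–3 s: v starts 1 cm/s; Δx = 1·2 + ½·-8·2² = -14 cm; v ends -15 cm/s.
3–6 s: v starts -15 cm/s; Δx = -15·3 + ½·-3·3² = -58.5 cm; v ends -24 cm/s.
6–10 s: v starts -24 cm/s; Δx = -24·4 + ½·-1·4² = -104 cm; v ends -28 cm/s.
x(10) = -10 + Σ Δx = -190 cm.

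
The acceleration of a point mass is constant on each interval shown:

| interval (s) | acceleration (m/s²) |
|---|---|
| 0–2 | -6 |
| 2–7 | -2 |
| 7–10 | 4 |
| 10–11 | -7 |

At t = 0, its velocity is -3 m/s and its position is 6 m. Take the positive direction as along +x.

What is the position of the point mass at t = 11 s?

On each constant-a segment, Δv = aΔt and Δx = v₀Δt + ½aΔt²; chain segment to segment.
0–2 s: v starts -3 m/s; Δx = -3·2 + ½·-6·2² = -18 m; v ends -15 m/s.
2–7 s: v starts -15 m/s; Δx = -15·5 + ½·-2·5² = -100 m; v ends -25 m/s.
7–10 s: v starts -25 m/s; Δx = -25·3 + ½·4·3² = -57 m; v ends -13 m/s.
10–11 s: v starts -13 m/s; Δx = -13·1 + ½·-7·1² = -16.5 m; v ends -20 m/s.
x(11) = 6 + Σ Δx = -185.5 m.

-185.5 m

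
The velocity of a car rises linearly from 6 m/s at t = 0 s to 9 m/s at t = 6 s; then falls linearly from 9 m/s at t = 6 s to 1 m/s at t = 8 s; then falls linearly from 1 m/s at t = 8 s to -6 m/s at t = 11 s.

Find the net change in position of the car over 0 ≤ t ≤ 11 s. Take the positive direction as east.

Net displacement equals the area under the velocity-time graph (areas below the axis count negative).
0–6 s: ½(6 + 9)(6) = 45 m
6–8 s: ½(9 + 1)(2) = 10 m
8–11 s: ½(1 + -6)(3) = -7.5 m
Net displacement = 47.5 m

47.5 m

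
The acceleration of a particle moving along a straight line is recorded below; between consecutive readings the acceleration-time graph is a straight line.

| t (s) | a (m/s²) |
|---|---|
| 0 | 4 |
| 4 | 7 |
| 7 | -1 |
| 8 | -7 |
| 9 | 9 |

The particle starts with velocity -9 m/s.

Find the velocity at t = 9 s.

19 m/s

Δv equals the area under the a-t graph; then v = v₀ + Δv.
0–4 s: ½(4 + 7)(4) = 22 m/s
4–7 s: ½(7 + -1)(3) = 9 m/s
7–8 s: ½(-1 + -7)(1) = -4 m/s
8–9 s: ½(-7 + 9)(1) = 1 m/s
Δv = 28 m/s, so v(9) = -9 + (28) = 19 m/s.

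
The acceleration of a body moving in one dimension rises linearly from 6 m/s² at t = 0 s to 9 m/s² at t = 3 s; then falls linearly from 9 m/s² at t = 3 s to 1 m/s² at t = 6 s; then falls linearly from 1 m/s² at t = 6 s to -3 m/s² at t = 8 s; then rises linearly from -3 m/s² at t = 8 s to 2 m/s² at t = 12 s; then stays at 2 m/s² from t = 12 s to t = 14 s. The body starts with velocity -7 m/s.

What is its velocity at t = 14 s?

Δv equals the area under the a-t graph; then v = v₀ + Δv.
0–3 s: ½(6 + 9)(3) = 22.5 m/s
3–6 s: ½(9 + 1)(3) = 15 m/s
6–8 s: ½(1 + -3)(2) = -2 m/s
8–12 s: ½(-3 + 2)(4) = -2 m/s
12–14 s: 2 × 2 = 4 m/s
Δv = 37.5 m/s, so v(14) = -7 + (37.5) = 30.5 m/s.

30.5 m/s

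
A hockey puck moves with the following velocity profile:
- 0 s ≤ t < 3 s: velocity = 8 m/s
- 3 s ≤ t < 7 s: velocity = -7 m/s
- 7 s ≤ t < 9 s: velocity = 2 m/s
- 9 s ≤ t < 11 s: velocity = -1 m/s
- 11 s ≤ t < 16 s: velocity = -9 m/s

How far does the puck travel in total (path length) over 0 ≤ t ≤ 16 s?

Distance (not displacement) is the total path length: add the absolute areas under v-t.
0–3 s: |8| × 3 = 24 m
3–7 s: |-7| × 4 = 28 m
7–9 s: |2| × 2 = 4 m
9–11 s: |-1| × 2 = 2 m
11–16 s: |-9| × 5 = 45 m
Total distance = 103 m

103 m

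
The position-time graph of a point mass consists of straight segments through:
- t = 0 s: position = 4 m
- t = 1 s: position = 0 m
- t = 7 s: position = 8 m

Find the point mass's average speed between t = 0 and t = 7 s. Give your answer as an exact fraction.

12/7 m/s

Average speed = (total path length)/(elapsed time); on a piecewise-linear x-t graph the path length is Σ|Δx|.
0–1 s: |Δx| = |0 − 4| = 4 m
1–7 s: |Δx| = |8 − 0| = 8 m
Total path = 12 m; average speed = 12/7 = 12/7 m/s.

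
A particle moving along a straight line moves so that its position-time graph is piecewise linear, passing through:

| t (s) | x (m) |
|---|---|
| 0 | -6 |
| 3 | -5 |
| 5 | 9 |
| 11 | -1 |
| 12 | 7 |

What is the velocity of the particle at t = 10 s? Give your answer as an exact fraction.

Velocity is the slope of the x-t graph on 5–11 s: (-1 − 9)/(11 − 5) = -5/3 m/s.

-5/3 m/s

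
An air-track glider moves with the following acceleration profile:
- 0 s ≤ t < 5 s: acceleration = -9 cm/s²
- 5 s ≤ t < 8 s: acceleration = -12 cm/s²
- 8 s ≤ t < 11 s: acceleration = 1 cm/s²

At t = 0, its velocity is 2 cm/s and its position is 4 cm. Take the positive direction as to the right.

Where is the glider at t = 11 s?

On each constant-a segment, Δv = aΔt and Δx = v₀Δt + ½aΔt²; chain segment to segment.
0–5 s: v starts 2 cm/s; Δx = 2·5 + ½·-9·5² = -102.5 cm; v ends -43 cm/s.
5–8 s: v starts -43 cm/s; Δx = -43·3 + ½·-12·3² = -183 cm; v ends -79 cm/s.
8–11 s: v starts -79 cm/s; Δx = -79·3 + ½·1·3² = -232.5 cm; v ends -76 cm/s.
x(11) = 4 + Σ Δx = -514 cm.

-514 cm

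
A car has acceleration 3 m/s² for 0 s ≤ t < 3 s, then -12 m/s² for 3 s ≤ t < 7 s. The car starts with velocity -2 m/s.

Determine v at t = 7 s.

-41 m/s

Δv equals the area under the a-t graph; then v = v₀ + Δv.
0–3 s: 3 × 3 = 9 m/s
3–7 s: -12 × 4 = -48 m/s
Δv = -39 m/s, so v(7) = -2 + (-39) = -41 m/s.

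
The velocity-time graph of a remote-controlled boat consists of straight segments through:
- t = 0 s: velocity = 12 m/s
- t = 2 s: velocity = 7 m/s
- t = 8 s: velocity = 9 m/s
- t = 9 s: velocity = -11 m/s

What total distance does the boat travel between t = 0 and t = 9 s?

Total distance travelled is ∫|v| dt — sum the magnitudes of each area piece.
0–2 s: |½(12 + 7)(2)| = 19 m
2–8 s: |½(7 + 9)(6)| = 48 m
8–9 s: v = 0 at t = 8.45 s; triangle areas 2.025 + 3.025 = 5.05 m
Total distance = 72.05 m

72.05 m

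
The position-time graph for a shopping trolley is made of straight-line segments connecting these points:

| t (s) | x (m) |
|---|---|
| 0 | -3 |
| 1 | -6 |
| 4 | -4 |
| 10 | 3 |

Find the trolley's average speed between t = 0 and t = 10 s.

1.2 m/s

Average speed = (total path length)/(elapsed time); on a piecewise-linear x-t graph the path length is Σ|Δx|.
0–1 s: |Δx| = |-6 − -3| = 3 m
1–4 s: |Δx| = |-4 − -6| = 2 m
4–10 s: |Δx| = |3 − -4| = 7 m
Total path = 12 m; average speed = 12/10 = 1.2 m/s.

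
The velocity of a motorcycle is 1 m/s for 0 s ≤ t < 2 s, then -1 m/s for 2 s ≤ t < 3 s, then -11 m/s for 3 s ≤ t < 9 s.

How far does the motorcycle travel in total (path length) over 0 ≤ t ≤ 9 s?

Total distance travelled is ∫|v| dt — sum the magnitudes of each area piece.
0–2 s: |1| × 2 = 2 m
2–3 s: |-1| × 1 = 1 m
3–9 s: |-11| × 6 = 66 m
Total distance = 69 m

69 m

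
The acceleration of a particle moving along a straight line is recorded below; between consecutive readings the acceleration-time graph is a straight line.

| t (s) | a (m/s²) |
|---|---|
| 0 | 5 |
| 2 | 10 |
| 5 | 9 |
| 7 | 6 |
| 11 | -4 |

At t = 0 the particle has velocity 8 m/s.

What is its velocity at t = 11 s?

Δv equals the area under the a-t graph; then v = v₀ + Δv.
0–2 s: ½(5 + 10)(2) = 15 m/s
2–5 s: ½(10 + 9)(3) = 28.5 m/s
5–7 s: ½(9 + 6)(2) = 15 m/s
7–11 s: ½(6 + -4)(4) = 4 m/s
Δv = 62.5 m/s, so v(11) = 8 + (62.5) = 70.5 m/s.

70.5 m/s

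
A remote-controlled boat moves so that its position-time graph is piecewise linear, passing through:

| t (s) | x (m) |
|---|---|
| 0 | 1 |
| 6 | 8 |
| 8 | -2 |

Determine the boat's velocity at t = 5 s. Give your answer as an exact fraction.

7/6 m/s

Velocity is the slope of the x-t graph on 0–6 s: (8 − 1)/(6 − 0) = 7/6 m/s.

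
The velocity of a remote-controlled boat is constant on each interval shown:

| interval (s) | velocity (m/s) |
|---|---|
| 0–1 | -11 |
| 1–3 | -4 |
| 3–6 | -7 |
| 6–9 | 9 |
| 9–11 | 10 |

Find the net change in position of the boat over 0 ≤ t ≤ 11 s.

Net displacement equals the area under the velocity-time graph (areas below the axis count negative).
0–1 s: -11 × 1 = -11 m
1–3 s: -4 × 2 = -8 m
3–6 s: -7 × 3 = -21 m
6–9 s: 9 × 3 = 27 m
9–11 s: 10 × 2 = 20 m
Net displacement = 7 m

7 m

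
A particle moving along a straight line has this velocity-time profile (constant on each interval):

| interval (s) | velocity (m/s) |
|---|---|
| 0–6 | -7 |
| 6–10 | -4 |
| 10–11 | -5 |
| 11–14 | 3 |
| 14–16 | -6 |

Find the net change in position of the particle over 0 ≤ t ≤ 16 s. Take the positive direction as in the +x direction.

Net displacement equals the area under the velocity-time graph (areas below the axis count negative).
0–6 s: -7 × 6 = -42 m
6–10 s: -4 × 4 = -16 m
10–11 s: -5 × 1 = -5 m
11–14 s: 3 × 3 = 9 m
14–16 s: -6 × 2 = -12 m
Net displacement = -66 m

-66 m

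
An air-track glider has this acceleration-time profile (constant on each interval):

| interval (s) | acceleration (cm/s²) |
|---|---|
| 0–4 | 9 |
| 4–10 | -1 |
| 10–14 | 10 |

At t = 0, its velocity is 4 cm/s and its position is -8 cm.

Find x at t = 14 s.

On each constant-a segment, Δv = aΔt and Δx = v₀Δt + ½aΔt²; chain segment to segment.
0–4 s: v starts 4 cm/s; Δx = 4·4 + ½·9·4² = 88 cm; v ends 40 cm/s.
4–10 s: v starts 40 cm/s; Δx = 40·6 + ½·-1·6² = 222 cm; v ends 34 cm/s.
10–14 s: v starts 34 cm/s; Δx = 34·4 + ½·10·4² = 216 cm; v ends 74 cm/s.
x(14) = -8 + Σ Δx = 518 cm.

518 cm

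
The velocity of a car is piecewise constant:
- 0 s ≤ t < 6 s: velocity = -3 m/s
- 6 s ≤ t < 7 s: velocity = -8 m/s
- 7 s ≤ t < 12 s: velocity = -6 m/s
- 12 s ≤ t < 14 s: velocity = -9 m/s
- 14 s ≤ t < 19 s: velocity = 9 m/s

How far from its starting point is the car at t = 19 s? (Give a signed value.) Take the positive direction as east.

-29 m

Displacement is the signed area under the v-t curve.
0–6 s: -3 × 6 = -18 m
6–7 s: -8 × 1 = -8 m
7–12 s: -6 × 5 = -30 m
12–14 s: -9 × 2 = -18 m
14–19 s: 9 × 5 = 45 m
Net displacement = -29 m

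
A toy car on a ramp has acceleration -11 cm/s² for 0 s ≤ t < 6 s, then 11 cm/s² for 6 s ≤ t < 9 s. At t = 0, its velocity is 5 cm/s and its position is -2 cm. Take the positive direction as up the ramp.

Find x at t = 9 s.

-303.5 cm

On each constant-a segment, Δv = aΔt and Δx = v₀Δt + ½aΔt²; chain segment to segment.
0–6 s: v starts 5 cm/s; Δx = 5·6 + ½·-11·6² = -168 cm; v ends -61 cm/s.
6–9 s: v starts -61 cm/s; Δx = -61·3 + ½·11·3² = -133.5 cm; v ends -28 cm/s.
x(9) = -2 + Σ Δx = -303.5 cm.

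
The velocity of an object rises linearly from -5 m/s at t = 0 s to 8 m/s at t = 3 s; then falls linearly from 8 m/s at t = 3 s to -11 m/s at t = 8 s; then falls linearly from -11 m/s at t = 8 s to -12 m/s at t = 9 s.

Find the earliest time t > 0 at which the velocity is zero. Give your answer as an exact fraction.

t = 15/13 s

v changes sign on 0–3 s (from -5 to 8); the graph is linear there, so v = 0 at t = 0 + (5)·(3 − 0)/(8 − -5) = 15/13 s.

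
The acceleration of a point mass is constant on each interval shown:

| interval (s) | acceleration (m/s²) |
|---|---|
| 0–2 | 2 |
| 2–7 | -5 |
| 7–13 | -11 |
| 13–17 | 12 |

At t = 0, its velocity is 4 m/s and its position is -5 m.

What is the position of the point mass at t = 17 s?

-551.5 m

On each constant-a segment, Δv = aΔt and Δx = v₀Δt + ½aΔt²; chain segment to segment.
0–2 s: v starts 4 m/s; Δx = 4·2 + ½·2·2² = 12 m; v ends 8 m/s.
2–7 s: v starts 8 m/s; Δx = 8·5 + ½·-5·5² = -22.5 m; v ends -17 m/s.
7–13 s: v starts -17 m/s; Δx = -17·6 + ½·-11·6² = -300 m; v ends -83 m/s.
13–17 s: v starts -83 m/s; Δx = -83·4 + ½·12·4² = -236 m; v ends -35 m/s.
x(17) = -5 + Σ Δx = -551.5 m.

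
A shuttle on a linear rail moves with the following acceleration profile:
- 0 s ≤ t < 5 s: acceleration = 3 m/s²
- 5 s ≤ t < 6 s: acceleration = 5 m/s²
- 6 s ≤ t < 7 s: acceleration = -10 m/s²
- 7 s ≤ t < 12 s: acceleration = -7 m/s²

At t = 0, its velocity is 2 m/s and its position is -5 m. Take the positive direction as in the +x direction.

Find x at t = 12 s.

On each constant-a segment, Δv = aΔt and Δx = v₀Δt + ½aΔt²; chain segment to segment.
0–5 s: v starts 2 m/s; Δx = 2·5 + ½·3·5² = 47.5 m; v ends 17 m/s.
5–6 s: v starts 17 m/s; Δx = 17·1 + ½·5·1² = 19.5 m; v ends 22 m/s.
6–7 s: v starts 22 m/s; Δx = 22·1 + ½·-10·1² = 17 m; v ends 12 m/s.
7–12 s: v starts 12 m/s; Δx = 12·5 + ½·-7·5² = -27.5 m; v ends -23 m/s.
x(12) = -5 + Σ Δx = 51.5 m.

51.5 m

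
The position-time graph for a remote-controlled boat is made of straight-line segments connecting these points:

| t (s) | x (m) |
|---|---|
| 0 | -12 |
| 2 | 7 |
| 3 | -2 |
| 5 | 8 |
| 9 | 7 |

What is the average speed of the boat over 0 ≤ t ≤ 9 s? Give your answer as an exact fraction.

Average speed = (total path length)/(elapsed time); on a piecewise-linear x-t graph the path length is Σ|Δx|.
0–2 s: |Δx| = |7 − -12| = 19 m
2–3 s: |Δx| = |-2 − 7| = 9 m
3–5 s: |Δx| = |8 − -2| = 10 m
5–9 s: |Δx| = |7 − 8| = 1 m
Total path = 39 m; average speed = 39/9 = 13/3 m/s.

13/3 m/s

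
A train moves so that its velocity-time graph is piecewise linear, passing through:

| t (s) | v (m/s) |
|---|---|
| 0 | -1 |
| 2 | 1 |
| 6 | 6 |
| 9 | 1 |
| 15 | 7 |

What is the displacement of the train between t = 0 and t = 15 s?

Displacement is the signed area under the v-t curve.
0–2 s: ½(-1 + 1)(2) = 0 m
2–6 s: ½(1 + 6)(4) = 14 m
6–9 s: ½(6 + 1)(3) = 10.5 m
9–15 s: ½(1 + 7)(6) = 24 m
Net displacement = 48.5 m

48.5 m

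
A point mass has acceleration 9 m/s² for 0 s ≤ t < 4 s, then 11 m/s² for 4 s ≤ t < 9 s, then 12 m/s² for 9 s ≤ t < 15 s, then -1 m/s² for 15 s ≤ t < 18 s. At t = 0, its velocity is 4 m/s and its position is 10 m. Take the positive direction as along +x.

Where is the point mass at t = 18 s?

On each constant-a segment, Δv = aΔt and Δx = v₀Δt + ½aΔt²; chain segment to segment.
0–4 s: v starts 4 m/s; Δx = 4·4 + ½·9·4² = 88 m; v ends 40 m/s.
4–9 s: v starts 40 m/s; Δx = 40·5 + ½·11·5² = 337.5 m; v ends 95 m/s.
9–15 s: v starts 95 m/s; Δx = 95·6 + ½·12·6² = 786 m; v ends 167 m/s.
15–18 s: v starts 167 m/s; Δx = 167·3 + ½·-1·3² = 496.5 m; v ends 164 m/s.
x(18) = 10 + Σ Δx = 1718 m.

1718 m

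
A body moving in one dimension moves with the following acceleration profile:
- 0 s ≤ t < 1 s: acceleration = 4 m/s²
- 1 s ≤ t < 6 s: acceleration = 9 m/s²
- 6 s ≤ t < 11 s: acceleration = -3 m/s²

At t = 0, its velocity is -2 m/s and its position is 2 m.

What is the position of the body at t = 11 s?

322 m

On each constant-a segment, Δv = aΔt and Δx = v₀Δt + ½aΔt²; chain segment to segment.
0–1 s: v starts -2 m/s; Δx = -2·1 + ½·4·1² = 0 m; v ends 2 m/s.
1–6 s: v starts 2 m/s; Δx = 2·5 + ½·9·5² = 122.5 m; v ends 47 m/s.
6–11 s: v starts 47 m/s; Δx = 47·5 + ½·-3·5² = 197.5 m; v ends 32 m/s.
x(11) = 2 + Σ Δx = 322 m.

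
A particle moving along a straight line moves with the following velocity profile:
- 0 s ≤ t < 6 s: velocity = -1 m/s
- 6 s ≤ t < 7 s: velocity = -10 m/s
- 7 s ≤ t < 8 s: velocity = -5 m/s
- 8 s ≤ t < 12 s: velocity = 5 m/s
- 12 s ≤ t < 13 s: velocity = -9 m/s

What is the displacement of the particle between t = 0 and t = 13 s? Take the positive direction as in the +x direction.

Net displacement equals the area under the velocity-time graph (areas below the axis count negative).
0–6 s: -1 × 6 = -6 m
6–7 s: -10 × 1 = -10 m
7–8 s: -5 × 1 = -5 m
8–12 s: 5 × 4 = 20 m
12–13 s: -9 × 1 = -9 m
Net displacement = -10 m

-10 m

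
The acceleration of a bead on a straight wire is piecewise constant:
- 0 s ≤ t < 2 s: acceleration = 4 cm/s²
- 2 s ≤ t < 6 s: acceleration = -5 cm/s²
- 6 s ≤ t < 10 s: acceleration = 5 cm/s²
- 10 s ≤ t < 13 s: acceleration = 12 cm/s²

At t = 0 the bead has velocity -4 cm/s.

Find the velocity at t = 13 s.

40 cm/s

Δv equals the area under the a-t graph; then v = v₀ + Δv.
0–2 s: 4 × 2 = 8 cm/s
2–6 s: -5 × 4 = -20 cm/s
6–10 s: 5 × 4 = 20 cm/s
10–13 s: 12 × 3 = 36 cm/s
Δv = 44 cm/s, so v(13) = -4 + (44) = 40 cm/s.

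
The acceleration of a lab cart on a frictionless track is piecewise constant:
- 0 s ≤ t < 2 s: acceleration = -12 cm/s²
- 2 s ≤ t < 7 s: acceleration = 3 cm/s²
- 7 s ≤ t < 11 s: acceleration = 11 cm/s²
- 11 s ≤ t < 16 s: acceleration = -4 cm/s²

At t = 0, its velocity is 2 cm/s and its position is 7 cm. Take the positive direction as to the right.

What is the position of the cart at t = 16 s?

109.5 cm

On each constant-a segment, Δv = aΔt and Δx = v₀Δt + ½aΔt²; chain segment to segment.
0–2 s: v starts 2 cm/s; Δx = 2·2 + ½·-12·2² = -20 cm; v ends -22 cm/s.
2–7 s: v starts -22 cm/s; Δx = -22·5 + ½·3·5² = -72.5 cm; v ends -7 cm/s.
7–11 s: v starts -7 cm/s; Δx = -7·4 + ½·11·4² = 60 cm; v ends 37 cm/s.
11–16 s: v starts 37 cm/s; Δx = 37·5 + ½·-4·5² = 135 cm; v ends 17 cm/s.
x(16) = 7 + Σ Δx = 109.5 cm.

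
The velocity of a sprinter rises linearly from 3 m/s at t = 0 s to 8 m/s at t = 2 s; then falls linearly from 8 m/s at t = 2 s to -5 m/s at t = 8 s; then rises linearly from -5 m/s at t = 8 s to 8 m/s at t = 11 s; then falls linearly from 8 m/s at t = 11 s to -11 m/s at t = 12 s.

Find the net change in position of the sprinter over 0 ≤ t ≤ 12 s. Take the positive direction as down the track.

Displacement is the signed area under the v-t curve.
0–2 s: ½(3 + 8)(2) = 11 m
2–8 s: ½(8 + -5)(6) = 9 m
8–11 s: ½(-5 + 8)(3) = 4.5 m
11–12 s: ½(8 + -11)(1) = -1.5 m
Net displacement = 23 m

23 m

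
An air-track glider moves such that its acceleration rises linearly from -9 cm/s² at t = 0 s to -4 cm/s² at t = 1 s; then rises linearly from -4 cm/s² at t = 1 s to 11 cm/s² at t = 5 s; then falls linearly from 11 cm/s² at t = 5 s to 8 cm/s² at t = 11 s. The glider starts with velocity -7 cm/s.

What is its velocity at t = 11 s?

Δv equals the area under the a-t graph; then v = v₀ + Δv.
0–1 s: ½(-9 + -4)(1) = -6.5 cm/s
1–5 s: ½(-4 + 11)(4) = 14 cm/s
5–11 s: ½(11 + 8)(6) = 57 cm/s
Δv = 64.5 cm/s, so v(11) = -7 + (64.5) = 57.5 cm/s.

57.5 cm/s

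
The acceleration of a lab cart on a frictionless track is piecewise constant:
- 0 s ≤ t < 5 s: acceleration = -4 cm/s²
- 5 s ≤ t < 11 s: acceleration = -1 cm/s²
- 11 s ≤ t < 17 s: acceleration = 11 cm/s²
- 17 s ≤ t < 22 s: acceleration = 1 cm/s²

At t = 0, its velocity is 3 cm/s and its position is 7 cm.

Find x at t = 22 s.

139.5 cm

On each constant-a segment, Δv = aΔt and Δx = v₀Δt + ½aΔt²; chain segment to segment.
0–5 s: v starts 3 cm/s; Δx = 3·5 + ½·-4·5² = -35 cm; v ends -17 cm/s.
5–11 s: v starts -17 cm/s; Δx = -17·6 + ½·-1·6² = -120 cm; v ends -23 cm/s.
11–17 s: v starts -23 cm/s; Δx = -23·6 + ½·11·6² = 60 cm; v ends 43 cm/s.
17–22 s: v starts 43 cm/s; Δx = 43·5 + ½·1·5² = 227.5 cm; v ends 48 cm/s.
x(22) = 7 + Σ Δx = 139.5 cm.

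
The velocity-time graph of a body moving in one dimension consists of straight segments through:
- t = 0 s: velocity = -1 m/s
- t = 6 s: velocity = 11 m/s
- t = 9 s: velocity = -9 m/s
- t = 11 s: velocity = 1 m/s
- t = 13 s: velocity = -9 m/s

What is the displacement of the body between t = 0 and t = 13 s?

17 m

Net displacement equals the area under the velocity-time graph (areas below the axis count negative).
0–6 s: ½(-1 + 11)(6) = 30 m
6–9 s: ½(11 + -9)(3) = 3 m
9–11 s: ½(-9 + 1)(2) = -8 m
11–13 s: ½(1 + -9)(2) = -8 m
Net displacement = 17 m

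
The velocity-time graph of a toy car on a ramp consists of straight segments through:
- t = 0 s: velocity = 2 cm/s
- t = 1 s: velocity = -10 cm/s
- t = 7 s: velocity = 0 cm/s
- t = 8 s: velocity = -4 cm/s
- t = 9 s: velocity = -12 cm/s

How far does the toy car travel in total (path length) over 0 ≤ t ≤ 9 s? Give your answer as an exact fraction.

133/3 cm

Distance (not displacement) is the total path length: add the absolute areas under v-t.
0–1 s: v = 0 at t = 1/6 s; triangle areas 1/6 + 25/6 = 13/3 cm
1–7 s: |½(-10 + 0)(6)| = 30 cm
7–8 s: |½(0 + -4)(1)| = 2 cm
8–9 s: |½(-4 + -12)(1)| = 8 cm
Total distance = 133/3 cm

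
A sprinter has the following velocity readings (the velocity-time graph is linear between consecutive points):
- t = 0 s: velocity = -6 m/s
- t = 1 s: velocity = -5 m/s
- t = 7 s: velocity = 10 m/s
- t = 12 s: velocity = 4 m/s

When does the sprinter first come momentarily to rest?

t = 3 s

v changes sign on 1–7 s (from -5 to 10); the graph is linear there, so v = 0 at t = 1 + (5)·(7 − 1)/(10 − -5) = 3 s.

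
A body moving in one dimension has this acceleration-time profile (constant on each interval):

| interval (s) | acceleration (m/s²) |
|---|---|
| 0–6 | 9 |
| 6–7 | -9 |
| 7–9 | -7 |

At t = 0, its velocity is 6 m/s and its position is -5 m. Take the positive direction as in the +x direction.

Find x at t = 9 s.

336.5 m

On each constant-a segment, Δv = aΔt and Δx = v₀Δt + ½aΔt²; chain segment to segment.
0–6 s: v starts 6 m/s; Δx = 6·6 + ½·9·6² = 198 m; v ends 60 m/s.
6–7 s: v starts 60 m/s; Δx = 60·1 + ½·-9·1² = 55.5 m; v ends 51 m/s.
7–9 s: v starts 51 m/s; Δx = 51·2 + ½·-7·2² = 88 m; v ends 37 m/s.
x(9) = -5 + Σ Δx = 336.5 m.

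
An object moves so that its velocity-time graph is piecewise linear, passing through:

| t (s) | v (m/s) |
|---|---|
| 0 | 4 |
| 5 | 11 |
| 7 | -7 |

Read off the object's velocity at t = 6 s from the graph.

2 m/s

On 5–7 s the graph is linear from 11 to -7 m/s: v(6) = 11 + (-7 − 11)·(6 − 5)/(7 − 5) = 2 m/s.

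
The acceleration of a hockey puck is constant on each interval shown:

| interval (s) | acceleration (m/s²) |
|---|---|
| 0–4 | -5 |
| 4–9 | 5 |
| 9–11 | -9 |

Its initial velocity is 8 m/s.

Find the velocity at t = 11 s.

-5 m/s

Δv equals the area under the a-t graph; then v = v₀ + Δv.
0–4 s: -5 × 4 = -20 m/s
4–9 s: 5 × 5 = 25 m/s
9–11 s: -9 × 2 = -18 m/s
Δv = -13 m/s, so v(11) = 8 + (-13) = -5 m/s.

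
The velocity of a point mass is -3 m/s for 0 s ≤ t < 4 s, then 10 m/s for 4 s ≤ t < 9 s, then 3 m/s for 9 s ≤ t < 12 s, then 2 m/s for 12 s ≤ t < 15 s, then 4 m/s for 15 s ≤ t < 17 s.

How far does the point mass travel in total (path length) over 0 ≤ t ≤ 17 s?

85 m

Total distance travelled is ∫|v| dt — sum the magnitudes of each area piece.
0–4 s: |-3| × 4 = 12 m
4–9 s: |10| × 5 = 50 m
9–12 s: |3| × 3 = 9 m
12–15 s: |2| × 3 = 6 m
15–17 s: |4| × 2 = 8 m
Total distance = 85 m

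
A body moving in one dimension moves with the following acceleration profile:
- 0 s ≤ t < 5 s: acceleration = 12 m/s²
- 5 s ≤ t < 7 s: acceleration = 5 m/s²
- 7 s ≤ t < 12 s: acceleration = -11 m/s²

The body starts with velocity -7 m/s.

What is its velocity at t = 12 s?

Δv equals the area under the a-t graph; then v = v₀ + Δv.
0–5 s: 12 × 5 = 60 m/s
5–7 s: 5 × 2 = 10 m/s
7–12 s: -11 × 5 = -55 m/s
Δv = 15 m/s, so v(12) = -7 + (15) = 8 m/s.

8 m/s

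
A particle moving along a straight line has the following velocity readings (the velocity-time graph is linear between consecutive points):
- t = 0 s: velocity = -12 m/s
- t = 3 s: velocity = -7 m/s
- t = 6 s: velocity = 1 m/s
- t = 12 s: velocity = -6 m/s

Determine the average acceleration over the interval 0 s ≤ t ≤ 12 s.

0.5 m/s²

Average acceleration = Δv/Δt = (-6 − -12)/(12 − 0) = 0.5 m/s².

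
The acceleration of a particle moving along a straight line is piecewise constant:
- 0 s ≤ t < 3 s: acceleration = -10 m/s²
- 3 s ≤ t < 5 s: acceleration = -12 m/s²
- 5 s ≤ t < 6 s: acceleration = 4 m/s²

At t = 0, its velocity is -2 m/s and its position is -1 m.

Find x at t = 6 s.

-194 m

On each constant-a segment, Δv = aΔt and Δx = v₀Δt + ½aΔt²; chain segment to segment.
0–3 s: v starts -2 m/s; Δx = -2·3 + ½·-10·3² = -51 m; v ends -32 m/s.
3–5 s: v starts -32 m/s; Δx = -32·2 + ½·-12·2² = -88 m; v ends -56 m/s.
5–6 s: v starts -56 m/s; Δx = -56·1 + ½·4·1² = -54 m; v ends -52 m/s.
x(6) = -1 + Σ Δx = -194 m.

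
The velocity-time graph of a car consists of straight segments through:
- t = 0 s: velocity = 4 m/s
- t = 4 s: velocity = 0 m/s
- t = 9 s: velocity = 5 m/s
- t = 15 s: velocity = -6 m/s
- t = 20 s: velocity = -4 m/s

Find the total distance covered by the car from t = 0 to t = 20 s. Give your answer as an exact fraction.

1367/22 m

Total distance travelled is ∫|v| dt — sum the magnitudes of each area piece.
0–4 s: |½(4 + 0)(4)| = 8 m
4–9 s: |½(0 + 5)(5)| = 12.5 m
9–15 s: v = 0 at t = 129/11 s; triangle areas 75/11 + 108/11 = 183/11 m
15–20 s: |½(-6 + -4)(5)| = 25 m
Total distance = 1367/22 m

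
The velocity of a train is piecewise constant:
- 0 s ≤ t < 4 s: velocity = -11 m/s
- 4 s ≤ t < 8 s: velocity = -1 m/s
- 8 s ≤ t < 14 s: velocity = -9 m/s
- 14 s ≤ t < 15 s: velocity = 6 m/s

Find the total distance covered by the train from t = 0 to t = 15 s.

108 m

Distance (not displacement) is the total path length: add the absolute areas under v-t.
0–4 s: |-11| × 4 = 44 m
4–8 s: |-1| × 4 = 4 m
8–14 s: |-9| × 6 = 54 m
14–15 s: |6| × 1 = 6 m
Total distance = 108 m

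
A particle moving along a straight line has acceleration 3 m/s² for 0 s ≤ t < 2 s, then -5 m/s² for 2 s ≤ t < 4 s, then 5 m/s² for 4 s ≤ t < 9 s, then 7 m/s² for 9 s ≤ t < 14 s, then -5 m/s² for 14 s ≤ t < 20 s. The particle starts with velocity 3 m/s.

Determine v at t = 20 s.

Δv equals the area under the a-t graph; then v = v₀ + Δv.
0–2 s: 3 × 2 = 6 m/s
2–4 s: -5 × 2 = -10 m/s
4–9 s: 5 × 5 = 25 m/s
9–14 s: 7 × 5 = 35 m/s
14–20 s: -5 × 6 = -30 m/s
Δv = 26 m/s, so v(20) = 3 + (26) = 29 m/s.

29 m/s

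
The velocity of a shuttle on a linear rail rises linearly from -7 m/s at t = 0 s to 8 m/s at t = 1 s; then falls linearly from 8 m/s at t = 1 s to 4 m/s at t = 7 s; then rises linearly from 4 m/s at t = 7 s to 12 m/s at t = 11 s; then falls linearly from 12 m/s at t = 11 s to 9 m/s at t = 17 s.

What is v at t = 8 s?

6 m/s

On 7–11 s the graph is linear from 4 to 12 m/s: v(8) = 4 + (12 − 4)·(8 − 7)/(11 − 7) = 6 m/s.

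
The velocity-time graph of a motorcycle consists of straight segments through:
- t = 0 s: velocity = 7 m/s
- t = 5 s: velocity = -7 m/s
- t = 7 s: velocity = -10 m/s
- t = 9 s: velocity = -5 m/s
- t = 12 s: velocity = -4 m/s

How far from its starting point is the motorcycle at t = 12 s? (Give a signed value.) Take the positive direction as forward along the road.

Net displacement equals the area under the velocity-time graph (areas below the axis count negative).
0–5 s: ½(7 + -7)(5) = 0 m
5–7 s: ½(-7 + -10)(2) = -17 m
7–9 s: ½(-10 + -5)(2) = -15 m
9–12 s: ½(-5 + -4)(3) = -13.5 m
Net displacement = -45.5 m

-45.5 m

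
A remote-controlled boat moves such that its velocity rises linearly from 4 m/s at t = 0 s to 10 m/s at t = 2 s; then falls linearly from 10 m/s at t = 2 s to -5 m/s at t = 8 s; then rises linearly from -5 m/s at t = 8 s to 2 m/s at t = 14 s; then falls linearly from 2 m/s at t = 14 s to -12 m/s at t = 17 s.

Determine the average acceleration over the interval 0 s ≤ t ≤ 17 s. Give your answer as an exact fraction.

Average acceleration = Δv/Δt = (-12 − 4)/(17 − 0) = -16/17 m/s².

-16/17 m/s²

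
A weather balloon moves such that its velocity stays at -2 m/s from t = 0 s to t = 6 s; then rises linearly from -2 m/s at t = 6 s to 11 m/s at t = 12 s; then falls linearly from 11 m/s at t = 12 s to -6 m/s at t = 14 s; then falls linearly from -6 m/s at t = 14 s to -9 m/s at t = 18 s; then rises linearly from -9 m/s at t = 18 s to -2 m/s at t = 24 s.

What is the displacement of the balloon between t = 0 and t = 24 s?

-43 m

Net displacement equals the area under the velocity-time graph (areas below the axis count negative).
0–6 s: -2 × 6 = -12 m
6–12 s: ½(-2 + 11)(6) = 27 m
12–14 s: ½(11 + -6)(2) = 5 m
14–18 s: ½(-6 + -9)(4) = -30 m
18–24 s: ½(-9 + -2)(6) = -33 m
Net displacement = -43 m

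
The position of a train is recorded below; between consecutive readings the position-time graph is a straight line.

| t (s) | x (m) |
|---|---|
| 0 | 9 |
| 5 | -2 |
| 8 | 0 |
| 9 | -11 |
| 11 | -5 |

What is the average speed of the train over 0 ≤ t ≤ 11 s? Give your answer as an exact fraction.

Average speed = (total path length)/(elapsed time); on a piecewise-linear x-t graph the path length is Σ|Δx|.
0–5 s: |Δx| = |-2 − 9| = 11 m
5–8 s: |Δx| = |0 − -2| = 2 m
8–9 s: |Δx| = |-11 − 0| = 11 m
9–11 s: |Δx| = |-5 − -11| = 6 m
Total path = 30 m; average speed = 30/11 = 30/11 m/s.

30/11 m/s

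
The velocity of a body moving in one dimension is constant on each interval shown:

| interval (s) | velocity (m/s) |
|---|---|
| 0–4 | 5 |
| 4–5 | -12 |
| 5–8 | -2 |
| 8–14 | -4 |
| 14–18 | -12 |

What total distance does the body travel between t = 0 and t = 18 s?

Distance (not displacement) is the total path length: add the absolute areas under v-t.
0–4 s: |5| × 4 = 20 m
4–5 s: |-12| × 1 = 12 m
5–8 s: |-2| × 3 = 6 m
8–14 s: |-4| × 6 = 24 m
14–18 s: |-12| × 4 = 48 m
Total distance = 110 m

110 m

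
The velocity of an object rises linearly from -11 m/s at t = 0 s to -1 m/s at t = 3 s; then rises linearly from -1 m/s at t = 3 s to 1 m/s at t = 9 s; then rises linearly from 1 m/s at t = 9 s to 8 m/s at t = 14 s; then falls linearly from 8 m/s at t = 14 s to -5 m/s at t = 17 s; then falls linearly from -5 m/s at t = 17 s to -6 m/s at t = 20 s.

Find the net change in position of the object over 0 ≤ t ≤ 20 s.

Net displacement equals the area under the velocity-time graph (areas below the axis count negative).
0–3 s: ½(-11 + -1)(3) = -18 m
3–9 s: ½(-1 + 1)(6) = 0 m
9–14 s: ½(1 + 8)(5) = 22.5 m
14–17 s: ½(8 + -5)(3) = 4.5 m
17–20 s: ½(-5 + -6)(3) = -16.5 m
Net displacement = -7.5 m

-7.5 m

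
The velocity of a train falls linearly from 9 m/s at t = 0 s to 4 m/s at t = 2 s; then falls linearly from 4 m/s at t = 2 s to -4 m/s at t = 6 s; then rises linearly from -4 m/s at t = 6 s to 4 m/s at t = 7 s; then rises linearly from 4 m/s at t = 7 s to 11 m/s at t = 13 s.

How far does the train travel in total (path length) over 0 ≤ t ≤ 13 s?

68 m

Total distance travelled is ∫|v| dt — sum the magnitudes of each area piece.
0–2 s: |½(9 + 4)(2)| = 13 m
2–6 s: v = 0 at t = 4 s; triangle areas 4 + 4 = 8 m
6–7 s: v = 0 at t = 6.5 s; triangle areas 1 + 1 = 2 m
7–13 s: |½(4 + 11)(6)| = 45 m
Total distance = 68 m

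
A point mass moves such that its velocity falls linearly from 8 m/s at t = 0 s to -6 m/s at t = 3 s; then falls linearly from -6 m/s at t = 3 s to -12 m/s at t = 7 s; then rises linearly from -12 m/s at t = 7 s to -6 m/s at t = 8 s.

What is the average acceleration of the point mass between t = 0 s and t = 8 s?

-1.75 m/s²

Average acceleration = Δv/Δt = (-6 − 8)/(8 − 0) = -1.75 m/s².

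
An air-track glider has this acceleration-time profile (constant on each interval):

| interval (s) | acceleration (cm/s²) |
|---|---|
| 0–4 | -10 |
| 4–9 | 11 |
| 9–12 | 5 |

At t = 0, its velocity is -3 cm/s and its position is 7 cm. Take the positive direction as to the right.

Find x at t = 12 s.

On each constant-a segment, Δv = aΔt and Δx = v₀Δt + ½aΔt²; chain segment to segment.
0–4 s: v starts -3 cm/s; Δx = -3·4 + ½·-10·4² = -92 cm; v ends -43 cm/s.
4–9 s: v starts -43 cm/s; Δx = -43·5 + ½·11·5² = -77.5 cm; v ends 12 cm/s.
9–12 s: v starts 12 cm/s; Δx = 12·3 + ½·5·3² = 58.5 cm; v ends 27 cm/s.
x(12) = 7 + Σ Δx = -104 cm.

-104 cm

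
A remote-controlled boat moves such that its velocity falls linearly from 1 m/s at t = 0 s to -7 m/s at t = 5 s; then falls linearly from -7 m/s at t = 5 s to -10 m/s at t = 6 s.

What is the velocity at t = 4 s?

On 0–5 s the graph is linear from 1 to -7 m/s: v(4) = 1 + (-7 − 1)·(4 − 0)/(5 − 0) = -5.4 m/s.

-5.4 m/s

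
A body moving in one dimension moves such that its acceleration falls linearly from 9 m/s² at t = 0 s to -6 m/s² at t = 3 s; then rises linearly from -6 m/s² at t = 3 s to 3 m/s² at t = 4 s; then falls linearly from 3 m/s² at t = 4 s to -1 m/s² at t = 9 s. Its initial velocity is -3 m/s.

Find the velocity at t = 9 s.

Δv equals the area under the a-t graph; then v = v₀ + Δv.
0–3 s: ½(9 + -6)(3) = 4.5 m/s
3–4 s: ½(-6 + 3)(1) = -1.5 m/s
4–9 s: ½(3 + -1)(5) = 5 m/s
Δv = 8 m/s, so v(9) = -3 + (8) = 5 m/s.

5 m/s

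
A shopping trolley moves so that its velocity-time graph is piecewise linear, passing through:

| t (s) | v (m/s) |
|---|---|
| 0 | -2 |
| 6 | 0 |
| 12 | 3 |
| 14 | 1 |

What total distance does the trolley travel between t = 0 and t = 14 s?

Distance (not displacement) is the total path length: add the absolute areas under v-t.
0–6 s: |½(-2 + 0)(6)| = 6 m
6–12 s: |½(0 + 3)(6)| = 9 m
12–14 s: |½(3 + 1)(2)| = 4 m
Total distance = 19 m

19 m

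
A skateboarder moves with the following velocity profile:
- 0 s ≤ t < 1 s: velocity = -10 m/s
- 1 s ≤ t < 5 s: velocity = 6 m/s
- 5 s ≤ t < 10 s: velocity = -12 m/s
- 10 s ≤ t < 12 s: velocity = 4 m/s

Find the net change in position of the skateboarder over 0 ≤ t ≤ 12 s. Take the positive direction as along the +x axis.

Net displacement equals the area under the velocity-time graph (areas below the axis count negative).
0–1 s: -10 × 1 = -10 m
1–5 s: 6 × 4 = 24 m
5–10 s: -12 × 5 = -60 m
10–12 s: 4 × 2 = 8 m
Net displacement = -38 m

-38 m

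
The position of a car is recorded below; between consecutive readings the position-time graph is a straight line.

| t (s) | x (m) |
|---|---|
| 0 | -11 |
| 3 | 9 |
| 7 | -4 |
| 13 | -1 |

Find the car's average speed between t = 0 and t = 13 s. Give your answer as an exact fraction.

Average speed = (total path length)/(elapsed time); on a piecewise-linear x-t graph the path length is Σ|Δx|.
0–3 s: |Δx| = |9 − -11| = 20 m
3–7 s: |Δx| = |-4 − 9| = 13 m
7–13 s: |Δx| = |-1 − -4| = 3 m
Total path = 36 m; average speed = 36/13 = 36/13 m/s.

36/13 m/s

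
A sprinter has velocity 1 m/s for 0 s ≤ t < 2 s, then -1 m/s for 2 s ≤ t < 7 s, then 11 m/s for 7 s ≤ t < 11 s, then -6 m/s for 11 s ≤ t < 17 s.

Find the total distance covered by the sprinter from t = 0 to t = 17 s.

Total distance travelled is ∫|v| dt — sum the magnitudes of each area piece.
0–2 s: |1| × 2 = 2 m
2–7 s: |-1| × 5 = 5 m
7–11 s: |11| × 4 = 44 m
11–17 s: |-6| × 6 = 36 m
Total distance = 87 m

87 m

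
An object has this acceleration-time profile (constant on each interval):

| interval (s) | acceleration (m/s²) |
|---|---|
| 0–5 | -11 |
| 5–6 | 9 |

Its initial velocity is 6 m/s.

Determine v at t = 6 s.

-40 m/s

Δv equals the area under the a-t graph; then v = v₀ + Δv.
0–5 s: -11 × 5 = -55 m/s
5–6 s: 9 × 1 = 9 m/s
Δv = -46 m/s, so v(6) = 6 + (-46) = -40 m/s.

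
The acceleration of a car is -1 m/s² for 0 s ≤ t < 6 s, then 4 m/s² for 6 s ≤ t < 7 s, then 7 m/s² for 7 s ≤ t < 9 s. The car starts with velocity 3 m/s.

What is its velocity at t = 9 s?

Δv equals the area under the a-t graph; then v = v₀ + Δv.
0–6 s: -1 × 6 = -6 m/s
6–7 s: 4 × 1 = 4 m/s
7–9 s: 7 × 2 = 14 m/s
Δv = 12 m/s, so v(9) = 3 + (12) = 15 m/s.

15 m/s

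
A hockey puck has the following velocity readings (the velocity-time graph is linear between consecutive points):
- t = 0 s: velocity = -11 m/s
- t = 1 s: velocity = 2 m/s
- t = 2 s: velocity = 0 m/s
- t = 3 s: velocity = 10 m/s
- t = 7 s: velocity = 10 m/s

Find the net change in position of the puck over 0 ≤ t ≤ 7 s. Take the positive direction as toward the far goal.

Net displacement equals the area under the velocity-time graph (areas below the axis count negative).
0–1 s: ½(-11 + 2)(1) = -4.5 m
1–2 s: ½(2 + 0)(1) = 1 m
2–3 s: ½(0 + 10)(1) = 5 m
3–7 s: 10 × 4 = 40 m
Net displacement = 41.5 m

41.5 m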